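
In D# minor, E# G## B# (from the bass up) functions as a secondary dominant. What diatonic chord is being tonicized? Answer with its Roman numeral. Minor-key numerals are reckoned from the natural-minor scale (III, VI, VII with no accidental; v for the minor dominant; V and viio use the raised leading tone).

The chord is a major triad on E#.
A dominant resolves down a perfect fifth: E# → A#. In D# minor, A# is scale degree 5, i.e. V.

V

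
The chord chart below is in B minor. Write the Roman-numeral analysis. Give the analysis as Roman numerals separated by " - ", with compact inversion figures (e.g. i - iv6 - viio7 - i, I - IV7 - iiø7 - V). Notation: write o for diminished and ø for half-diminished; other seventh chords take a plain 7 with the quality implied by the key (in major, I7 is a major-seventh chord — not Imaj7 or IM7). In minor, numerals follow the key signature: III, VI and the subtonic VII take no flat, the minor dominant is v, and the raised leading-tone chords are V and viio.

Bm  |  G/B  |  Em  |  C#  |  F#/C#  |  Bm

Bm has root B, degree 1 in B minor, so i.
G/B: root G is the submediant; major triad there is VI6.
Em: minor triad on E = scale degree 4 → iv.
C#: chromatic; C# is V of V, so V/V.
F#/C# has root F#, degree 5 in B minor, so V64.
Bm has root B, degree 1 in B minor, so i.

i - VI6 - iv - V/V - V64 - i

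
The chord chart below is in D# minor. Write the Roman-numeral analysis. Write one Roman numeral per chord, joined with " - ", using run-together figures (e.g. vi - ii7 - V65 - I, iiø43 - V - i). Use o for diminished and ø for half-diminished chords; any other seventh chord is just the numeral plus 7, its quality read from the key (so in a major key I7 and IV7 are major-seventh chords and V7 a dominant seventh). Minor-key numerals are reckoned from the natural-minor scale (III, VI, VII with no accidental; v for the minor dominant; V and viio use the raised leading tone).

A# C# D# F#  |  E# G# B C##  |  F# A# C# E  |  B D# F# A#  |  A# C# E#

i43 - viio65 - V7/VI - VI7 - v

A#-C#-D#-F# has root D#, degree 1 in D# minor, so i43.
E#-G#-B-C##: root C## is the leading tone; fully diminished seventh chord there is viio65.
F#-A#-C#-E: a dominant seventh chord on F#, the applied dominant of VI → V7/VI.
B-D#-F#-A# has root B, degree 6 in D# minor, so VI7.
A#-C#-E# has root A#, degree 5 in D# minor, so v.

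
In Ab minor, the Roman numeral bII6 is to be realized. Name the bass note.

Db

bII in Ab minor has root Bbb; the chord is Bbb-Db-Fb.
The figure 6 means first inversion — the third is in the bass.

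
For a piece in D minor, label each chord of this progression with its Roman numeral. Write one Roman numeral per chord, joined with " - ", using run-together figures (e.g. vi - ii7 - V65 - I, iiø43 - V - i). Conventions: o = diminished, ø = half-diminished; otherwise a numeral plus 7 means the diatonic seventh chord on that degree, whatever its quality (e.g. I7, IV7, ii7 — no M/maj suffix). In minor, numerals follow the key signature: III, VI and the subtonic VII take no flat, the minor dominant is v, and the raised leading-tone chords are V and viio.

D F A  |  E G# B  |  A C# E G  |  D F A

i - V/V - V7 - i

D-F-A has root D, degree 1 in D minor, so i.
E-G#-B: chromatic; E is V of V, so V/V.
A-C#-E-G has root A, degree 5 in D minor, so V7.
D-F-A: root D is the tonic; minor triad there is i.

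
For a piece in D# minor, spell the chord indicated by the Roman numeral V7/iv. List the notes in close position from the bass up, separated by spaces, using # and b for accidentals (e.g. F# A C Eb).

The slash means an applied dominant: we want the dominant of iv. In D# minor, iv is G# minor, and its dominant is built on D#.
Building a dominant seventh chord on D# gives D#-F##-A#-C#.

D# F## A# C#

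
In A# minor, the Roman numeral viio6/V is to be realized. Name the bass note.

F##

The applied chord viio6/V is rooted on D##: D##-F##-A#.
The figure 6 means first inversion — the third is in the bass.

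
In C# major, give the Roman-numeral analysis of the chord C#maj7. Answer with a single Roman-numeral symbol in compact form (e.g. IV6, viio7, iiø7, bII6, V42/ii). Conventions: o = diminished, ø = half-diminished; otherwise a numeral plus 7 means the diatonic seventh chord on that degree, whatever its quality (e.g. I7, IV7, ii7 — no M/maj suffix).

Stacked in thirds the chord is C#-E#-G#-B#: a major seventh chord on C#.
In C# major, C# is the tonic; the diatonic major seventh chord there is I7.

I7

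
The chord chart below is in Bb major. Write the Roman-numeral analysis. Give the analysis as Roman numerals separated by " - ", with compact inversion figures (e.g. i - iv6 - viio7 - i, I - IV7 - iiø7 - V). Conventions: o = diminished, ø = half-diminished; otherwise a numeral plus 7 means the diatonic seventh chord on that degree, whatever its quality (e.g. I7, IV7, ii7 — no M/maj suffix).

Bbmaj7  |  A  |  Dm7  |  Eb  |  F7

I7 - V/iii - iii7 - IV - V7

Bbmaj7: root Bb is the tonic; major seventh chord there is I7.
A: a major triad on A, the applied dominant of iii → V/iii.
Dm7: root D is the mediant; minor seventh chord there is iii7.
Eb: root Eb is the subdominant; major triad there is IV.
F7: dominant seventh chord on F = scale degree 5 → V7.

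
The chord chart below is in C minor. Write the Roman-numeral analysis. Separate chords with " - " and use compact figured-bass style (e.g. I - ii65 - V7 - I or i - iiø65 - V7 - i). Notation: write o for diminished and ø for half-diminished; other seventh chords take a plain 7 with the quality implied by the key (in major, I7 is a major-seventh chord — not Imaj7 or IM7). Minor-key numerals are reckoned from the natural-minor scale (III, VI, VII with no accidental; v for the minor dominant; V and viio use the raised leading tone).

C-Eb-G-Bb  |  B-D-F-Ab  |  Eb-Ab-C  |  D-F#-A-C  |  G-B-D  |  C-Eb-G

i7 - viio7 - VI64 - V7/V - V - i

C-Eb-G-Bb: root C is the tonic; minor seventh chord there is i7.
B-D-F-Ab: fully diminished seventh chord on B = scale degree 7 → viio7.
Eb-Ab-C: root Ab is the submediant; major triad there is VI64.
D-F#-A-C: a dominant seventh chord on D, the applied dominant of V → V7/V.
G-B-D: major triad on G = scale degree 5 → V.
C-Eb-G has root C, degree 1 in C minor, so i.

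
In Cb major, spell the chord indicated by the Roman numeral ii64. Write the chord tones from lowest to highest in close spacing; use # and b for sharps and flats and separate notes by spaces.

In Cb major, scale degree 2 is Db, and the diatonic chord built there is a minor triad.
That chord is spelled Db-Fb-Ab.
With the 64 figure the chord is in second inversion; from the bass Ab upward in close position it reads Ab-Db-Fb.

Ab Db Fb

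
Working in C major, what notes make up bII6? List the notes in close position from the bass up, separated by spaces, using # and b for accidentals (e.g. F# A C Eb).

F Ab Db

bII6 is the Neapolitan sixth — a major triad on the lowered second degree, here in its customary first inversion. In C major that root is Db.
So the chord is Db-F-Ab.
With the 6 figure the chord is in first inversion; from the bass F upward in close position it reads F-Ab-Db.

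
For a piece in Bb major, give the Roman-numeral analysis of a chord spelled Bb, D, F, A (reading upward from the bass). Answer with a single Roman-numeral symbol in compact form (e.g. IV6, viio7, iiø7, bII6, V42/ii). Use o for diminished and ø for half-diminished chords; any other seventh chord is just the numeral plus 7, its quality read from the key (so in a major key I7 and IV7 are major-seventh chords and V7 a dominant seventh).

Stacked in thirds the chord is Bb-D-F-A: a major seventh chord on Bb.
In Bb major, Bb is the tonic; the diatonic major seventh chord there is I7.

I7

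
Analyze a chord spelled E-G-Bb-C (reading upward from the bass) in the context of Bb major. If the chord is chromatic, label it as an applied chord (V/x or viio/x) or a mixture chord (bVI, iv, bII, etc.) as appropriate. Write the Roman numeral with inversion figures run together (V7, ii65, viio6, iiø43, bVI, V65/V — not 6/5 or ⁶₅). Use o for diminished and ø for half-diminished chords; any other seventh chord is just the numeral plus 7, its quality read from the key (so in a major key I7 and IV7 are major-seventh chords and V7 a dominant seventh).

V65/V

Stacked in thirds the chord is C-E-G-Bb: a dominant seventh chord on C.
C is not a diatonic chord root with this quality in Bb major, but it lies a perfect fifth above F (V), so the chord functions as an applied dominant of V.
With E in the bass the chord is in first inversion, so the figured bass is 65.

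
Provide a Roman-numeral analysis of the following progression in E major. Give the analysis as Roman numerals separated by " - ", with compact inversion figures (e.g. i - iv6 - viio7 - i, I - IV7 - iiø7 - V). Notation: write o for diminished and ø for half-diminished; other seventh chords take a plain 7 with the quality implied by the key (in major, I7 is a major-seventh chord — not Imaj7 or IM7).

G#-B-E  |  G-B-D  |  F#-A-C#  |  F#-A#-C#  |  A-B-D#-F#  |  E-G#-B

G#-B-E: root E is the tonic; major triad there is I6.
G-B-D: G with this quality isn't in the key; it's bIII, borrowed from the parallel minor.
F#-A-C#: root F# is the supertonic; minor triad there is ii.
F#-A#-C# is the secondary dominant of V (major triad on F#): V/V.
A-B-D#-F#: root B is the dominant; dominant seventh chord there is V42.
E-G#-B: major triad on E = scale degree 1 → I.

I6 - bIII - ii - V/V - V42 - I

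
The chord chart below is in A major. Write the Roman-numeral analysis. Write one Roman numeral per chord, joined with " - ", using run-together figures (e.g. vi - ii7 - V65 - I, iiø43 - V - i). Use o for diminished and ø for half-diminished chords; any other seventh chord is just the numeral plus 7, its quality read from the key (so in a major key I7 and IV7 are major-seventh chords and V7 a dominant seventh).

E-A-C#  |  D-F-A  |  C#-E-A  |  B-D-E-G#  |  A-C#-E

I64 - iv - I6 - V43 - I

E-A-C# has root A, degree 1 in A major, so I64.
D-F-A: minor triad on D — chromatic; iv (borrowed from the parallel minor).
C#-E-A has root A, degree 1 in A major, so I6.
B-D-E-G#: dominant seventh chord on E = scale degree 5 → V43.
A-C#-E has root A, degree 1 in A major, so I.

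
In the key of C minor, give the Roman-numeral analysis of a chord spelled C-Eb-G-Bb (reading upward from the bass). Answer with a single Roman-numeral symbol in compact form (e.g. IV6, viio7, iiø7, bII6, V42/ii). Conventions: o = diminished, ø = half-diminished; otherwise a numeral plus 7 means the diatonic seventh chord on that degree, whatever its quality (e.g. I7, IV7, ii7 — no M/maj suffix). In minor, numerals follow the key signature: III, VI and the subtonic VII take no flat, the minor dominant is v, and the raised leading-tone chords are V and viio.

i7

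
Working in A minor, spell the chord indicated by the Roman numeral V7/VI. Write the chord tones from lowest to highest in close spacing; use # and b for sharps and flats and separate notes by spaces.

C E G Bb

V7/VI is a secondary dominant — the dominant seventh of VI. VI in A minor is F, so the applied chord's root is C, a perfect fifth above.
Building a dominant seventh chord on C gives C-E-G-Bb.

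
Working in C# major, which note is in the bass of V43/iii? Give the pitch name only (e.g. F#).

F##

The applied chord V43/iii is rooted on B#: B#-D##-F##-A#.
The figure 43 means second inversion — the fifth is in the bass.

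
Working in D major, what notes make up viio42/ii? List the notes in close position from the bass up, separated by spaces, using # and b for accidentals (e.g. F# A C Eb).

C D# F# A

viio42/ii is a secondary leading-tone chord. The target ii is E in D major; the applied chord is rooted a semitone below, on D#.
Building a fully diminished seventh chord on D# gives D#-F#-A-C.
With the 42 figure the chord is in third inversion; from the bass C upward in close position it reads C-D#-F#-A.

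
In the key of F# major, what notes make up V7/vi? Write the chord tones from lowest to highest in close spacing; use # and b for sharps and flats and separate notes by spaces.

The slash means an applied dominant: we want the dominant of vi. In F# major, vi is D# minor, and its dominant is built on A#.
Building a dominant seventh chord on A# gives A#-C##-E#-G#.

A# C## E# G#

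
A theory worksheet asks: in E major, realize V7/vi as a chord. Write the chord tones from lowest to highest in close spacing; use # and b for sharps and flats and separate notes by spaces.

G# B# D# F#

The slash means an applied dominant: we want the dominant of vi. In E major, vi is C# minor, and its dominant is built on G#.
Building a dominant seventh chord on G# gives G#-B#-D#-F#.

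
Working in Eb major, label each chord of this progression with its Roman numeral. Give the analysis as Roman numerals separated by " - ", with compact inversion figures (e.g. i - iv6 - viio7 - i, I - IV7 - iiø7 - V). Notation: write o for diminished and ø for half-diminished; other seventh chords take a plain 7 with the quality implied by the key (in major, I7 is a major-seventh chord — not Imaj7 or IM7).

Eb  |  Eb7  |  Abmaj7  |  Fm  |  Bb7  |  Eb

I - V7/IV - IV7 - ii - V7 - I

Eb has root Eb, degree 1 in Eb major, so I.
Eb7: chromatic; Eb is V of IV, so V7/IV.
Abmaj7: major seventh chord on Ab = scale degree 4 → IV7.
Fm: root F is the supertonic; minor triad there is ii.
Bb7 has root Bb, degree 5 in Eb major, so V7.
Eb: root Eb is the tonic; major triad there is I.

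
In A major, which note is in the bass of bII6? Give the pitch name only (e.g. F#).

bII in A major has root Bb; the chord is Bb-D-F.
The figure 6 means first inversion — the third is in the bass.

D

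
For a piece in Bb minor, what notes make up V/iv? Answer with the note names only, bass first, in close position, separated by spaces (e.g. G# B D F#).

The slash means an applied dominant: we want the dominant of iv. In Bb minor, iv is Eb minor, and its dominant is built on Bb.
Building a major triad on Bb gives Bb-D-F.

Bb D F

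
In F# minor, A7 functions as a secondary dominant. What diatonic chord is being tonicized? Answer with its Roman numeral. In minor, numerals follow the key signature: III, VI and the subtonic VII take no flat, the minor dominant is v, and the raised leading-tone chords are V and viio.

The chord is a dominant seventh chord on A.
A dominant resolves down a perfect fifth: A → D. In F# minor, D is scale degree 6, i.e. VI.

VI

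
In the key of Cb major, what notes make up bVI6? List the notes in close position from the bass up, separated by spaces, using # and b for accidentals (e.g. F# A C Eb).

bVI6 is a major triad on the lowered sixth degree, borrowed from the parallel minor. In Cb major that root is Abb.
So the chord is Abb-Cb-Ebb, a major triad.
With the 6 figure the chord is in first inversion; from the bass Cb upward in close position it reads Cb-Ebb-Abb.

Cb Ebb Abb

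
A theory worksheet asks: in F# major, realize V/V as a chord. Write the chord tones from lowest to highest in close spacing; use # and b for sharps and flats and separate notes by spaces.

G# B# D#

V/V is a secondary dominant — the dominant triad of V. V in F# major is C#, so the applied chord's root is G#, a perfect fifth above.
Building a major triad on G# gives G#-B#-D#.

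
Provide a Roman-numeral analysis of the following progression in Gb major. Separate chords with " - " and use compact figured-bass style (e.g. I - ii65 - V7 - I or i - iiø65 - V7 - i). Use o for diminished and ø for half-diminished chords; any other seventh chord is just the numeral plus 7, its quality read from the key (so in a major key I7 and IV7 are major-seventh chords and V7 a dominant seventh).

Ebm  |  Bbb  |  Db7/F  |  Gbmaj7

vi - bIII - V65 - I7

Ebm has root Eb, degree 6 in Gb major, so vi.
Bbb: Bbb with this quality isn't in the key; it's bIII, borrowed from the parallel minor.
Db7/F: dominant seventh chord on Db = scale degree 5 → V65.
Gbmaj7: major seventh chord on Gb = scale degree 1 → I7.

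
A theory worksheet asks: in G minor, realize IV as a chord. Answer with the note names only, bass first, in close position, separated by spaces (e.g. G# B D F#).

Scale degree 4 in G minor is C; here the chord built on it is altered to a major triad. IV is the major subdominant, borrowed from the parallel major.
So the chord is C-E-G.

C E G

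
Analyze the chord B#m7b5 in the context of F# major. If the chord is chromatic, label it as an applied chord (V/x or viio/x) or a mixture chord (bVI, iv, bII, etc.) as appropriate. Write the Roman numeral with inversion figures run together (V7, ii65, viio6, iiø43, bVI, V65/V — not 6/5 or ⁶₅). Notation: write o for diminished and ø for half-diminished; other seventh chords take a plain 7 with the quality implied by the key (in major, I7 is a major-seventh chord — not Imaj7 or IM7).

Stacked in thirds the chord is B#-D#-F#-A#: a half-diminished seventh chord on B#.
B# sits a half step below C# (V in F# major); a diminished chord there is the applied leading-tone chord of V.

viiø7/V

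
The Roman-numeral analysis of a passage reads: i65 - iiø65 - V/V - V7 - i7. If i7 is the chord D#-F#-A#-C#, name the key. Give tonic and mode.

The chord D#m7 is a minor seventh chord rooted on D#; its label is i7.
If D# is scale degree 1 and the mode makes that degree carry a minor seventh chord, the tonic is D# and the mode is minor.

D# minor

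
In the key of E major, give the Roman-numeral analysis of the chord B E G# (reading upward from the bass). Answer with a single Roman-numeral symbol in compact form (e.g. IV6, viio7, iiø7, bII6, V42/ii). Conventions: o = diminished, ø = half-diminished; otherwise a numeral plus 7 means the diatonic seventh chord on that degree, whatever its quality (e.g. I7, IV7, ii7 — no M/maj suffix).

Stacked in thirds the chord is E-G#-B: a major triad on E.
In E major, E is the tonic; the diatonic major triad there is I.
With B in the bass the chord is in second inversion, so the figured bass is 64.

I64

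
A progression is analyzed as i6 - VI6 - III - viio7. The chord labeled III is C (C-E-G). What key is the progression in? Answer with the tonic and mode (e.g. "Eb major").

A minor

The chord C is a major triad rooted on C; its label is III.
III on C implies C is the mediant; that puts the tonic at A, and the uppercase numeral fits minor mode.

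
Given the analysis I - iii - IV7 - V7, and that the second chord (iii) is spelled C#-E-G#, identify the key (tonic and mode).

A major

The chord C#m is a minor triad rooted on C#; its label is iii.
If C# is scale degree 3 and the mode makes that degree carry a minor triad, the tonic is A and the mode is major.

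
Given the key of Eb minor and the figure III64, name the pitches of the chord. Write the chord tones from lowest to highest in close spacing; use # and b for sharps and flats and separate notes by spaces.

Db Gb Bb

The numeral's case and figure indicate a major triad. In Eb minor its root, scale degree 3, is Gb.
Stacking thirds from Gb gives Gb-Bb-Db.
The figured bass 64 indicates second inversion, placing the fifth (Db) in the bass: Db-Gb-Bb.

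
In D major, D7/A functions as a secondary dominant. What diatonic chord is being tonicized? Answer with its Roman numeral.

The chord is a dominant seventh chord on D.
A dominant resolves down a perfect fifth: D → G. In D major, G is scale degree 4, i.e. IV.

IV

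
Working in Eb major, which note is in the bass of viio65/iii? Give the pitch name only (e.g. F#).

A

The applied chord viio65/iii is rooted on F#: F#-A-C-Eb.
The figure 65 means first inversion — the third is in the bass.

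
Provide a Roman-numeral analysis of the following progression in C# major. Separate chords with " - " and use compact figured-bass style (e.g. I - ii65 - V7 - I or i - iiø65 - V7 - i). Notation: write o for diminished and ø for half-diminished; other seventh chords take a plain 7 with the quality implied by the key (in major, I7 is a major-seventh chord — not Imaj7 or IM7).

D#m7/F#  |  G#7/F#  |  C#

ii65 - V42 - I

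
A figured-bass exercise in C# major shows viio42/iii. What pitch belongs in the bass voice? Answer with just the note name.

C#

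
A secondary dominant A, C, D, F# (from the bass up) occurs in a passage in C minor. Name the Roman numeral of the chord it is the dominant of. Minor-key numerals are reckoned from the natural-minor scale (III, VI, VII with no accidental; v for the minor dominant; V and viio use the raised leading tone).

V

The chord is a dominant seventh chord on D.
A dominant resolves down a perfect fifth: D → G. In C minor, G is scale degree 5, i.e. V.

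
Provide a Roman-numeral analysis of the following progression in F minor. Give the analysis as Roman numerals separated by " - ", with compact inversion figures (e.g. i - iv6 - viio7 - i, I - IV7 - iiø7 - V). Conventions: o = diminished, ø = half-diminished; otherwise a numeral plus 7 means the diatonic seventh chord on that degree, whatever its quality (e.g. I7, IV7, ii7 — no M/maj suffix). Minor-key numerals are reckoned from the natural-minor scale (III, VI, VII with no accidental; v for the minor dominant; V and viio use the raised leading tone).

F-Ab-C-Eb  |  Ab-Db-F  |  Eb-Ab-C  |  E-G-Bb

F-Ab-C-Eb: root F is the tonic; minor seventh chord there is i7.
Ab-Db-F: major triad on Db = scale degree 6 → VI64.
Eb-Ab-C has root Ab, degree 3 in F minor, so III64.
E-G-Bb: diminished triad on E = scale degree 7 → viio.

i7 - VI64 - III64 - viio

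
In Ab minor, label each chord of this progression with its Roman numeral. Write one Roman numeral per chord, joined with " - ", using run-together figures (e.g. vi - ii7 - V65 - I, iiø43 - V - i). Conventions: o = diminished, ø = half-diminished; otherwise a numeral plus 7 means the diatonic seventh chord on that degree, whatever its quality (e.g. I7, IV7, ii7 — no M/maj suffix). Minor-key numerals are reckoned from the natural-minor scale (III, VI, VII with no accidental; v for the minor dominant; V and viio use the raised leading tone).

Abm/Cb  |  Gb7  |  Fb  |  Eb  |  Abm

i6 - VII7 - VI - V - i

Abm/Cb: minor triad on Ab = scale degree 1 → i6.
Gb7 has root Gb, degree 7 in Ab minor, so VII7.
Fb has root Fb, degree 6 in Ab minor, so VI.
Eb: root Eb is the dominant; major triad there is V.
Abm: minor triad on Ab = scale degree 1 → i.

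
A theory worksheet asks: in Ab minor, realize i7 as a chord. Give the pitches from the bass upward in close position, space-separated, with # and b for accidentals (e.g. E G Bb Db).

Ab Cb Eb Gb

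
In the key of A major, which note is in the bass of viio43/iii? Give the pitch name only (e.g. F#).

F#

The applied chord viio43/iii is rooted on B#: B#-D#-F#-A.
The figure 43 means second inversion — the fifth is in the bass.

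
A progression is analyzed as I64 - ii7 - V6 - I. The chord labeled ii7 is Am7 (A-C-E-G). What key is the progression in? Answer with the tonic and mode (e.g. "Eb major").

G major

The anchor chord is a minor seventh chord on A, labeled ii7.
Counting down one scale step from A places the tonic on G; a minor seventh chord on degree 2 is diatonic only in major.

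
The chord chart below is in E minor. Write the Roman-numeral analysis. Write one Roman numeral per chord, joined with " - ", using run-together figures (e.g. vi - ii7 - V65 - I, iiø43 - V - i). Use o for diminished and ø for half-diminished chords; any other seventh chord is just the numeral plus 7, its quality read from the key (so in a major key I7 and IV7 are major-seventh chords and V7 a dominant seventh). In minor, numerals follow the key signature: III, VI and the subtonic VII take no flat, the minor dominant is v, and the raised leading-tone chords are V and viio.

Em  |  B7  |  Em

i - V7 - i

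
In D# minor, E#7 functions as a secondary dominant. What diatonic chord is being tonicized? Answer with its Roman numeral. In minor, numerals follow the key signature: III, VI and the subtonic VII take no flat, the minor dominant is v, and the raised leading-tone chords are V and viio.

The chord is a dominant seventh chord on E#.
A dominant resolves down a perfect fifth: E# → A#. In D# minor, A# is scale degree 5, i.e. V.

V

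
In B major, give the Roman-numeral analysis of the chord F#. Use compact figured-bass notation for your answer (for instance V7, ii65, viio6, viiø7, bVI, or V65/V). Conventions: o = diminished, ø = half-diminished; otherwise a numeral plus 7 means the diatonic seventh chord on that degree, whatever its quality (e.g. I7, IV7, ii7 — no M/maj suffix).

Stacked in thirds the chord is F#-A#-C#: a major triad on F#.
In B major, F# is the dominant; the diatonic major triad there is V.

V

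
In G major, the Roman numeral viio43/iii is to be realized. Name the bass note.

The applied chord viio43/iii is rooted on A#: A#-C#-E-G.
The figure 43 means second inversion — the fifth is in the bass.

E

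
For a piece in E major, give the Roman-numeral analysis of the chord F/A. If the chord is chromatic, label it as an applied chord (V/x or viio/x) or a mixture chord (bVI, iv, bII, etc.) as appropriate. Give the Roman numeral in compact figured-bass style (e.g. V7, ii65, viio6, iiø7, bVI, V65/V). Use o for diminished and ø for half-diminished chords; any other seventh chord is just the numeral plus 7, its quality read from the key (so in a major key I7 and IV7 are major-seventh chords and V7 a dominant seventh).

bII6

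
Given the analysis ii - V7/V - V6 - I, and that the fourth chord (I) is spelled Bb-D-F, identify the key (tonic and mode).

Bb major

The anchor chord is a major triad on Bb, labeled I.
If Bb is scale degree 1 and the mode makes that degree carry a major triad, the tonic is Bb and the mode is major.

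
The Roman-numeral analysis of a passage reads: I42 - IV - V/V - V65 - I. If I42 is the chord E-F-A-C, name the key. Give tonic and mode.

I42 is given as E-F-A-C — a major seventh chord with root F.
If F is scale degree 1 and the mode makes that degree carry a major seventh chord, the tonic is F and the mode is major.

F major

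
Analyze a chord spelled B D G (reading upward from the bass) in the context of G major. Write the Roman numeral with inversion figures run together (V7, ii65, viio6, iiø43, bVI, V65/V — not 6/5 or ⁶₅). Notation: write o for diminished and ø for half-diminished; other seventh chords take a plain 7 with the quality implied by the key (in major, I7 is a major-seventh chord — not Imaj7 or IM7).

Stacked in thirds the chord is G-B-D: a major triad on G.
In G major, G is the tonic; the diatonic major triad there is I.
With B in the bass the chord is in first inversion, so the figured bass is 6.

I6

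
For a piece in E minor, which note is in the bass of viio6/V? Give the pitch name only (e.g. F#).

The applied chord viio6/V is rooted on A#: A#-C#-E.
The figure 6 means first inversion — the third is in the bass.

C#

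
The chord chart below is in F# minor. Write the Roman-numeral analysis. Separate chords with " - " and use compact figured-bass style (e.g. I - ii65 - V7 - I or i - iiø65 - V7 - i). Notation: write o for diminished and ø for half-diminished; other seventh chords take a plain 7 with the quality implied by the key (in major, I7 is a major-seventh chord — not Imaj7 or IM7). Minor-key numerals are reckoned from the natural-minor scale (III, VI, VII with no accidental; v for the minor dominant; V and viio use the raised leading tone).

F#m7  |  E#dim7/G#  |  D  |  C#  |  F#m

F#m7: root F# is the tonic; minor seventh chord there is i7.
E#dim7/G# has root E#, degree 7 in F# minor, so viio65.
D: major triad on D = scale degree 6 → VI.
C#: root C# is the dominant; major triad there is V.
F#m: minor triad on F# = scale degree 1 → i.

i7 - viio65 - VI - V - i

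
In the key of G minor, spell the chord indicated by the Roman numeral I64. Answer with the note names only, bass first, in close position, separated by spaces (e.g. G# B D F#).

I64 is the major tonic (Picardy third), borrowed from the parallel major. In G minor that root is G.
So the chord is G-B-D, a major triad.
With the 64 figure the chord is in second inversion; from the bass D upward in close position it reads D-G-B.

D G B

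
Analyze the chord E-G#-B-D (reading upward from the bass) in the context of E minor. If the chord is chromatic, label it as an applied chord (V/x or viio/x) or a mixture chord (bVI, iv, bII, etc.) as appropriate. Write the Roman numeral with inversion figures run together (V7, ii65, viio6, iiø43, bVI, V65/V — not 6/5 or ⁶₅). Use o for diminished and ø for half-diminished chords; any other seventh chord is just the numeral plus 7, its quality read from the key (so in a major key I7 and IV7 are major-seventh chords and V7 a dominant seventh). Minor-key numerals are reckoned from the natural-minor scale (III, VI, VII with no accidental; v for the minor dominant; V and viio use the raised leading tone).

Stacked in thirds the chord is E-G#-B-D: a dominant seventh chord on E.
E is not a diatonic chord root with this quality in E minor, but it lies a perfect fifth above A (iv), so the chord functions as an applied dominant of iv.

V7/iv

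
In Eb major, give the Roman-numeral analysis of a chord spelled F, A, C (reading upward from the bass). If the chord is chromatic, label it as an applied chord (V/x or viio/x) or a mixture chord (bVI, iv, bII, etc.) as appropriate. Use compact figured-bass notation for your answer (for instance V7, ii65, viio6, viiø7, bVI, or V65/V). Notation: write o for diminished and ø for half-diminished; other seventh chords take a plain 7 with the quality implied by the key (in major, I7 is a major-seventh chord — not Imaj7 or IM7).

The pitches F-A-C form a major triad rooted on F.
F is not a diatonic chord root with this quality in Eb major, but it lies a perfect fifth above Bb (V), so the chord functions as an applied dominant of V.

V/V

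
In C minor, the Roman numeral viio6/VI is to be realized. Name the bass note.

Bb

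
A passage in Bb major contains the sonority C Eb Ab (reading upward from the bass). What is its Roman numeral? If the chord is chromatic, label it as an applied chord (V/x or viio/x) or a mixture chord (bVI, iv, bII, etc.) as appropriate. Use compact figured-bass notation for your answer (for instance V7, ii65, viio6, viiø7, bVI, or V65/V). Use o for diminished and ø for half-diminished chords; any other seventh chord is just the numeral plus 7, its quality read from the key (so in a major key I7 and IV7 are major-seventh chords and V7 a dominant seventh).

The pitches Ab-C-Eb form a major triad rooted on Ab.
Ab is the lowered seventh degree of Bb major (diatonic 7 would be A). This is a major triad on the lowered seventh degree (the subtonic), borrowed from the parallel minor.
With C in the bass the chord is in first inversion, so the figured bass is 6.

bVII6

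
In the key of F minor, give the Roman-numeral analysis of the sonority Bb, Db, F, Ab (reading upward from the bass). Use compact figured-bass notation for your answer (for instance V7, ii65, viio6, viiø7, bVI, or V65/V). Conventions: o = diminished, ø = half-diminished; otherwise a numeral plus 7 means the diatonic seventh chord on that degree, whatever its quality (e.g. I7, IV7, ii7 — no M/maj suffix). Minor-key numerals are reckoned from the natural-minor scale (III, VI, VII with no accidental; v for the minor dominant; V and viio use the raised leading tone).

iv7

The pitches Bb-Db-F-Ab form a minor seventh chord rooted on Bb.
Bb is scale degree 4 in F minor, and a minor seventh chord on that degree is written iv7.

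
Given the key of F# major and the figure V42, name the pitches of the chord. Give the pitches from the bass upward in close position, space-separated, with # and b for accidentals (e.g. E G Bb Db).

B C# E# G#

In F# major, the dominant is C#, and the diatonic chord built there is a dominant seventh chord.
Stacking thirds from C# gives C#-E#-G#-B.
With the 42 figure the chord is in third inversion; from the bass B upward in close position it reads B-C#-E#-G#.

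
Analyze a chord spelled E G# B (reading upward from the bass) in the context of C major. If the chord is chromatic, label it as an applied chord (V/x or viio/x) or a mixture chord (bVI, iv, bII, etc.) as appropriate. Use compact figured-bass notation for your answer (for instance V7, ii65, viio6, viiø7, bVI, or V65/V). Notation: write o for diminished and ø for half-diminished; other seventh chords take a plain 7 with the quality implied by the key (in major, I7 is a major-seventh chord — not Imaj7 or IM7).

The pitches E-G#-B form a major triad rooted on E.
E is not a diatonic chord root with this quality in C major, but it lies a perfect fifth above A (vi), so the chord functions as an applied dominant of vi.

V/vi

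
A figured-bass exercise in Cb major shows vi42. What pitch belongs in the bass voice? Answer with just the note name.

vi in Cb major has root Ab; the chord is Ab-Cb-Eb-Gb.
The figure 42 means third inversion — the seventh is in the bass.

Gb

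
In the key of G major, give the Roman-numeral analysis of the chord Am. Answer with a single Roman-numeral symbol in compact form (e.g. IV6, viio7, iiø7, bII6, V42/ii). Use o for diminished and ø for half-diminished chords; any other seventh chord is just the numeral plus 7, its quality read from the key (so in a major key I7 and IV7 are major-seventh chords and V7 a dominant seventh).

ii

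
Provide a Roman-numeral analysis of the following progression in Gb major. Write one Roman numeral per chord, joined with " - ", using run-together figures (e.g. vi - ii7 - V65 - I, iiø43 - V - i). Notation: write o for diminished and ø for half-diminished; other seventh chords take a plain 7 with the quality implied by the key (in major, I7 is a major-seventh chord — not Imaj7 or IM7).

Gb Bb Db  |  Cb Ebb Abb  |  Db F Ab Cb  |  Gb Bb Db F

Gb-Bb-Db: root Gb is the tonic; major triad there is I.
Cb-Ebb-Abb is non-diatonic — a major triad on the lowered supertonic (Abb): the Neapolitan sixth, bII6 (third, Cb, in the bass — hence the 6).
Db-F-Ab-Cb: dominant seventh chord on Db = scale degree 5 → V7.
Gb-Bb-Db-F has root Gb, degree 1 in Gb major, so I7.

I - bII6 - V7 - I7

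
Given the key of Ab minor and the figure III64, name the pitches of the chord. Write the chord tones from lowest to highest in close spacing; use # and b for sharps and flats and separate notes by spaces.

Gb Cb Eb

The numeral's case and figure indicate a major triad. In Ab minor its root, the third degree, is Cb.
Stacking thirds from Cb gives Cb-Eb-Gb.
With the 64 figure the chord is in second inversion; from the bass Gb upward in close position it reads Gb-Cb-Eb.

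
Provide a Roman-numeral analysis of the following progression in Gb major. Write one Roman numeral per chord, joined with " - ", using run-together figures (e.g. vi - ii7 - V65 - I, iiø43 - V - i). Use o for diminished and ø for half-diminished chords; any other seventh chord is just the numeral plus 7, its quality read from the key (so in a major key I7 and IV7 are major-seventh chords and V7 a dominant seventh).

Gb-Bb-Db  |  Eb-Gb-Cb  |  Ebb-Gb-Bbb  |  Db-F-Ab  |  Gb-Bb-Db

I - IV6 - bVI - V - I

Gb-Bb-Db: root Gb is the tonic; major triad there is I.
Eb-Gb-Cb has root Cb, degree 4 in Gb major, so IV6.
Ebb-Gb-Bbb: Ebb with this quality isn't in the key; it's bVI, borrowed from the parallel minor.
Db-F-Ab: major triad on Db = scale degree 5 → V.
Gb-Bb-Db: root Gb is the tonic; major triad there is I.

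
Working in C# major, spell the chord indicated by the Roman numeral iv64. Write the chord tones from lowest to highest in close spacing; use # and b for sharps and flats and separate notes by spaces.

iv64 is the minor subdominant, borrowed from the parallel minor. In C# major that root is F#.
So the chord is F#-A-C#, a minor triad.
The figured bass 64 indicates second inversion, placing the fifth (C#) in the bass: C#-F#-A.

C# F# A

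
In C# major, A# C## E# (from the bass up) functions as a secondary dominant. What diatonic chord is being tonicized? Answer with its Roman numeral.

ii

The chord is a major triad on A#.
A dominant resolves down a perfect fifth: A# → D#. In C# major, D# is scale degree 2, i.e. ii.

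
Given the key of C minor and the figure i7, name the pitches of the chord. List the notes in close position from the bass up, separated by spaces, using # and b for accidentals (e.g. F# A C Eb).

C Eb G Bb

The numeral's case and figure indicate a minor seventh chord. In C minor its root, the tonic, is C.
Stacking thirds from C gives C-Eb-G-Bb.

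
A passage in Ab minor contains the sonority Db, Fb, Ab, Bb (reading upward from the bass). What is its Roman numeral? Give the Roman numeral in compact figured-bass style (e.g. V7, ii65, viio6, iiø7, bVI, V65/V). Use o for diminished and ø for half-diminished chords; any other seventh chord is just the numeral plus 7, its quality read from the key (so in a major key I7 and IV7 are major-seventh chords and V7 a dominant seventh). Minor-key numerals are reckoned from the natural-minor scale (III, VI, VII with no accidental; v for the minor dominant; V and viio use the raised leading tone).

Stacked in thirds the chord is Bb-Db-Fb-Ab: a half-diminished seventh chord on Bb.
In Ab minor, Bb is the supertonic; the diatonic half-diminished seventh chord there is iiø7.
With Db in the bass the chord is in first inversion, so the figured bass is 65.

iiø65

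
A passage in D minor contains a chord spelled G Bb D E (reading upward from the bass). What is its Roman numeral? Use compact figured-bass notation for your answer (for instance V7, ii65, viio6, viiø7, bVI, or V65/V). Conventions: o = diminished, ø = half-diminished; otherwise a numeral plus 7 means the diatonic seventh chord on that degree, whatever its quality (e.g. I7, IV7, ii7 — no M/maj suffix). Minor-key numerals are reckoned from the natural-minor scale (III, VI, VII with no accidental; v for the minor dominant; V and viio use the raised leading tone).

iiø65

Stacked in thirds the chord is E-G-Bb-D: a half-diminished seventh chord on E.
In D minor, E is the supertonic; the diatonic half-diminished seventh chord there is iiø7.
With G in the bass the chord is in first inversion, so the figured bass is 65.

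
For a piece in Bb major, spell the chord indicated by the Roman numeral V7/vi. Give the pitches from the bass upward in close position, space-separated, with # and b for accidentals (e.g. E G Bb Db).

D F# A C

V7/vi is a secondary dominant — the dominant seventh of vi. vi in Bb major is G, so the applied chord's root is D, a perfect fifth above.
Building a dominant seventh chord on D gives D-F#-A-C.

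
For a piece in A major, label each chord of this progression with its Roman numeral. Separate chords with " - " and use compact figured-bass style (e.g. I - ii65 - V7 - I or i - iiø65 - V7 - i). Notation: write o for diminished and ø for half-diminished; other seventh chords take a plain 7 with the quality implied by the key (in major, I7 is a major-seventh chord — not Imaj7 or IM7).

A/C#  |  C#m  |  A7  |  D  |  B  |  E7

I6 - iii - V7/IV - IV - V/V - V7

A/C#: root A is the tonic; major triad there is I6.
C#m has root C#, degree 3 in A major, so iii.
A7: a dominant seventh chord on A, the applied dominant of IV → V7/IV.
D: major triad on D = scale degree 4 → IV.
B: a major triad on B, the applied dominant of V → V/V.
E7 has root E, degree 5 in A major, so V7.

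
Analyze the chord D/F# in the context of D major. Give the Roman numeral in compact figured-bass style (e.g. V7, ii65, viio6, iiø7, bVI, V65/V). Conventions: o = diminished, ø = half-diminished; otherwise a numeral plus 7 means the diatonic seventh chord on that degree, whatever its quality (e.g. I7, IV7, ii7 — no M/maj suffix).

I6

The pitches D-F#-A form a major triad rooted on D.
In D major, D is the tonic; the diatonic major triad there is I.
With F# in the bass the chord is in first inversion, so the figured bass is 6.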